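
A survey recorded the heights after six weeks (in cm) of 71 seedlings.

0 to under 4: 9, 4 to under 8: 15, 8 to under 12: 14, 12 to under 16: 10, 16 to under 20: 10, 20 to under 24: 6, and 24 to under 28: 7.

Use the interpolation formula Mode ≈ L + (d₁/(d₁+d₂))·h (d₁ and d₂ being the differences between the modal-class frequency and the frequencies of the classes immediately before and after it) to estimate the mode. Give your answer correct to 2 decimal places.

Modal class: 4 to under 8 (highest frequency 15).
d₁ = 15 − 9 = 6, d₂ = 15 − 14 = 1
Mode ≈ 4 + (6/(6+1)) × 4 = 4 + 3.4286 = 7.4286

7.43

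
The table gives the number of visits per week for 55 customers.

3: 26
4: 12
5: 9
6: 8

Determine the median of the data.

Cumulative frequencies: 26, 38, 47, 55
n = 55, so the median is the value in position (n+1)/2 = 28.
Position 28 falls at value 4.

4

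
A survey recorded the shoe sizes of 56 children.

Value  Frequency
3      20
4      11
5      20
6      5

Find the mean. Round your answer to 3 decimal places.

4.179

Values: 3, 4, 5, 6
Σfx = 20×3 + 11×4 + 20×5 + 5×6 = 234
n = Σf = 56
Mean = 234 / 56 = 4.1786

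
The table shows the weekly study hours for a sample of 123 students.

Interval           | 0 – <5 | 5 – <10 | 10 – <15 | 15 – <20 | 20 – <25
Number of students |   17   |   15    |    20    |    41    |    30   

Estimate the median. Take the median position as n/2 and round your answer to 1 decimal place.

16.2

Cumulative frequencies: 17, 32, 52, 93, 123
n = 123; position = n/2 = 61.5.
This falls in the class 15 – <20: L = 15, F = 52, f = 41, h = 5.
Median ≈ 15 + ((61.5 − 52) / 41) × 5 = 16.1585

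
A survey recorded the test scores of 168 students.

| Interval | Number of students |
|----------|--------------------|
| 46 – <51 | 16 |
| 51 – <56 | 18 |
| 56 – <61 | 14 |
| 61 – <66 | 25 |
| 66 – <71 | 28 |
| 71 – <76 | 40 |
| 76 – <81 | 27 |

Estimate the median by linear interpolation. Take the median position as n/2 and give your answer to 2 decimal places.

67.96

Cumulative frequencies: 16, 34, 48, 73, 101, 141, 168
n = 168; position = n/2 = 84.
This falls in the class 66 – <71: L = 66, F = 73, f = 28, h = 5.
Median ≈ 66 + ((84 − 73) / 28) × 5 = 67.9643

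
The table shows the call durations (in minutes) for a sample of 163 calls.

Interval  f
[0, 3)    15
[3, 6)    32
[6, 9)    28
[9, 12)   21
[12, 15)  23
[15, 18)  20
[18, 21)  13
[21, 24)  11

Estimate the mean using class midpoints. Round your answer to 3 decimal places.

10.666

Midpoints: 1.5, 4.5, 7.5, 10.5, 13.5, 16.5, 19.5, 22.5
Σfm = 15×1.5 + 32×4.5 + 28×7.5 + 21×10.5 + 23×13.5 + 20×16.5 + 13×19.5 + 11×22.5 = 1738.5
n = Σf = 163
Mean = 1738.5 / 163 = 10.6656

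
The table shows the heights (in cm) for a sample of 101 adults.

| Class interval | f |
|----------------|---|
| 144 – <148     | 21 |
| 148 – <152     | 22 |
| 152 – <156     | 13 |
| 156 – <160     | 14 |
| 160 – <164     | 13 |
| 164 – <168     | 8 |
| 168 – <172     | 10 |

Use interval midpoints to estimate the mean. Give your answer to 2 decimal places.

Midpoints: 146, 150, 154, 158, 162, 166, 170
Σfm = 21×146 + 22×150 + 13×154 + 14×158 + 13×162 + 8×166 + 10×170 = 15714
n = Σf = 101
Mean = 15714 / 101 = 155.5842

155.58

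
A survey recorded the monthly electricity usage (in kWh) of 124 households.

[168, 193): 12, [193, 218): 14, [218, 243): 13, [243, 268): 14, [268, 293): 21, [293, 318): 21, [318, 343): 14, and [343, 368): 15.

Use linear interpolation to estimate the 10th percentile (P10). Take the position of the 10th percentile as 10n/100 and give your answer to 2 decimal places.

Cumulative frequencies: 12, 26, 39, 53, 74, 95, 109, 124
n = 124; position = 10n/100 = 12.4.
This falls in the class [193, 218): L = 193, F = 12, f = 14, h = 25.
10th percentile ≈ 193 + ((12.4 − 12) / 14) × 25 = 193.7143

193.71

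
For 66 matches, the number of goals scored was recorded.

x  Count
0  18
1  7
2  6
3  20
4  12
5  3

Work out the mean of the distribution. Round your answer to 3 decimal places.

Values: 0, 1, 2, 3, 4, 5
Σfx = 18×0 + 7×1 + 6×2 + 20×3 + 12×4 + 3×5 = 142
n = Σf = 66
Mean = 142 / 66 = 2.1515

2.152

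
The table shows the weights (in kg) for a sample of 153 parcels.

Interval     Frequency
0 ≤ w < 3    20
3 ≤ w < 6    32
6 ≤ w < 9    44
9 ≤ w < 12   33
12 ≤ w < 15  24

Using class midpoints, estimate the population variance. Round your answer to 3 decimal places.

14.145

Midpoints: 1.5, 4.5, 7.5, 10.5, 13.5
n = 153, Σfm = 1174.5, mean = 7.6765
Σfm² = 11180.25
Σf(m − x̄)² = Σfm² − (Σfm)²/n = 11180.25 − 1174.5²/153 = 2164.2353
Population variance = 2164.2353 / 153 = 14.1453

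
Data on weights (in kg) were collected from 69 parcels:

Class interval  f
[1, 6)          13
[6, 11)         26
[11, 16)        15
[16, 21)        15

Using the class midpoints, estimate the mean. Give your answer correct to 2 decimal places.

Midpoints: 3.5, 8.5, 13.5, 18.5
Σfm = 13×3.5 + 26×8.5 + 15×13.5 + 15×18.5 = 746.5
n = Σf = 69
Mean = 746.5 / 69 = 10.8188

10.82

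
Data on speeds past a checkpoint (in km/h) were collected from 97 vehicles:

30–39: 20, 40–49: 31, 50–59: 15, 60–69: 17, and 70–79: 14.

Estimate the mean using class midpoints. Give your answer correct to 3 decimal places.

Midpoints: 34.5, 44.5, 54.5, 64.5, 74.5
Σfm = 20×34.5 + 31×44.5 + 15×54.5 + 17×64.5 + 14×74.5 = 5026.5
n = Σf = 97
Mean = 5026.5 / 97 = 51.8196

51.820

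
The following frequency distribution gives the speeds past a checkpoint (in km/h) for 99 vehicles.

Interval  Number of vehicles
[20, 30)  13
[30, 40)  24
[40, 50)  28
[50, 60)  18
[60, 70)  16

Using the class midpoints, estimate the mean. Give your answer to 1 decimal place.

45.0

Midpoints: 25, 35, 45, 55, 65
Σfm = 13×25 + 24×35 + 28×45 + 18×55 + 16×65 = 4455
n = Σf = 99
Mean = 4455 / 99 = 45.0000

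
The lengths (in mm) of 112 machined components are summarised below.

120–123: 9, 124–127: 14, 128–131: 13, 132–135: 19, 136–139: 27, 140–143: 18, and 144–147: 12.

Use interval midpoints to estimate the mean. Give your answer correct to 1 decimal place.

Midpoints: 121.5, 125.5, 129.5, 133.5, 137.5, 141.5, 145.5
Σfm = 9×121.5 + 14×125.5 + 13×129.5 + 19×133.5 + 27×137.5 + 18×141.5 + 12×145.5 = 15076
n = Σf = 112
Mean = 15076 / 112 = 134.6071

134.6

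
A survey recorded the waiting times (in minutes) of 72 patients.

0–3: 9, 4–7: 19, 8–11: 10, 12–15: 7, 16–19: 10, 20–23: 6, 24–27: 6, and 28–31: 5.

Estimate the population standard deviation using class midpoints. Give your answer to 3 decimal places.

Midpoints: 1.5, 5.5, 9.5, 13.5, 17.5, 21.5, 25.5, 29.5
n = 72, Σfm = 912, mean = 12.6667
Σfm² = 16862
Σf(m − x̄)² = Σfm² − (Σfm)²/n = 16862 − 912²/72 = 5310.0000
Population variance = 5310.0000 / 72 = 73.7500
Standard deviation = √73.7500 = 8.5878

8.588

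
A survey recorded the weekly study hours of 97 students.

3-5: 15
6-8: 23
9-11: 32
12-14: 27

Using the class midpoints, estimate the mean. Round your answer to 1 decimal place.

9.2

Midpoints: 4, 7, 10, 13
Σfm = 15×4 + 23×7 + 32×10 + 27×13 = 892
n = Σf = 97
Mean = 892 / 97 = 9.1959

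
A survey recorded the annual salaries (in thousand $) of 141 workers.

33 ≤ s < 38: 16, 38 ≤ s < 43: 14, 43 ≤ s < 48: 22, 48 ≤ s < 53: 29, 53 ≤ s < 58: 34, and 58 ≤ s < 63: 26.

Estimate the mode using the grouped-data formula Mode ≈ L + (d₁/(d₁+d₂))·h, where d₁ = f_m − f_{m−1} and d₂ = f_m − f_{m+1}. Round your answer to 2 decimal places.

Modal class: 53 ≤ s < 58 (highest frequency 34).
d₁ = 34 − 29 = 5, d₂ = 34 − 26 = 8
Mode ≈ 53 + (5/(5+8)) × 5 = 53 + 1.9231 = 54.9231

54.92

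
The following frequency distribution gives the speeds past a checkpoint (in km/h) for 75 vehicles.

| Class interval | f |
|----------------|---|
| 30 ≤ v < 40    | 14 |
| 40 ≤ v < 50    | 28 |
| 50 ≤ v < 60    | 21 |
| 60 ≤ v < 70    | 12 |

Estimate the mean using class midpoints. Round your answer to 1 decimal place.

Midpoints: 35, 45, 55, 65
Σfm = 14×35 + 28×45 + 21×55 + 12×65 = 3685
n = Σf = 75
Mean = 3685 / 75 = 49.1333

49.1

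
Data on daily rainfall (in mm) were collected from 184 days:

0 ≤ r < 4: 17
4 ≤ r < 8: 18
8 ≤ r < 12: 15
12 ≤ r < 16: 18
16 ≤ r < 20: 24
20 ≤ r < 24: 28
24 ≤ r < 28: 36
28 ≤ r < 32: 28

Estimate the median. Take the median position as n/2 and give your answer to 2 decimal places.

Cumulative frequencies: 17, 35, 50, 68, 92, 120, 156, 184
n = 184; position = n/2 = 92.
This falls in the class 16 ≤ r < 20: L = 16, F = 68, f = 24, h = 4.
Median ≈ 16 + ((92 − 68) / 24) × 4 = 20.0000

20.00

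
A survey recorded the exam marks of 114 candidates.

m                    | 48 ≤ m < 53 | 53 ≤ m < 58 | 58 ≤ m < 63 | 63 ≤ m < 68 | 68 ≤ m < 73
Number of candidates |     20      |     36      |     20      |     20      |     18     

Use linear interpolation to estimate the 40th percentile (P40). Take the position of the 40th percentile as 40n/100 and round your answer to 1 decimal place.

Cumulative frequencies: 20, 56, 76, 96, 114
n = 114; position = 40n/100 = 45.6.
This falls in the class 53 ≤ m < 58: L = 53, F = 20, f = 36, h = 5.
40th percentile ≈ 53 + ((45.6 − 20) / 36) × 5 = 56.5556

56.6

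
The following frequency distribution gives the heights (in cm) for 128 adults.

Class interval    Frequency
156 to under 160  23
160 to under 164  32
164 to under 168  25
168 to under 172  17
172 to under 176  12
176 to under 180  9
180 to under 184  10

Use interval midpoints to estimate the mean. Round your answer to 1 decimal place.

Midpoints: 158, 162, 166, 170, 174, 178, 182
Σfm = 23×158 + 32×162 + 25×166 + 17×170 + 12×174 + 9×178 + 10×182 = 21368
n = Σf = 128
Mean = 21368 / 128 = 166.9375

166.9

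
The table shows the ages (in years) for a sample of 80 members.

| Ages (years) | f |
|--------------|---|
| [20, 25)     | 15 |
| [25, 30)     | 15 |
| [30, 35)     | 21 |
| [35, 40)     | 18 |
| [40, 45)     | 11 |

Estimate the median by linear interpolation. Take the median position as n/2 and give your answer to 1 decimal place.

Cumulative frequencies: 15, 30, 51, 69, 80
n = 80; position = n/2 = 40.
This falls in the class [30, 35): L = 30, F = 30, f = 21, h = 5.
Median ≈ 30 + ((40 − 30) / 21) × 5 = 32.3810

32.4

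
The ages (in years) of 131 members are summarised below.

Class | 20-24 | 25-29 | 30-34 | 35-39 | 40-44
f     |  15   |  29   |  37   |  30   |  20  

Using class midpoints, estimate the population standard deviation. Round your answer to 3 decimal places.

Midpoints: 22, 27, 32, 37, 42
n = 131, Σfm = 4247, mean = 32.4198
Σfm² = 142639
Σf(m − x̄)² = Σfm² − (Σfm)²/n = 142639 − 4247²/131 = 4951.9084
Population variance = 4951.9084 / 131 = 37.8008
Standard deviation = √37.8008 = 6.1482

6.148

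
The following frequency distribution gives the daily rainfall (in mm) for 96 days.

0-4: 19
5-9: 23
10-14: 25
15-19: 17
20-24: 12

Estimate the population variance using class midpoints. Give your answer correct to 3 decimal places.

41.623

Midpoints: 2, 7, 12, 17, 22
n = 96, Σfm = 1052, mean = 10.9583
Σfm² = 15524
Σf(m − x̄)² = Σfm² − (Σfm)²/n = 15524 − 1052²/96 = 3995.8333
Population variance = 3995.8333 / 96 = 41.6233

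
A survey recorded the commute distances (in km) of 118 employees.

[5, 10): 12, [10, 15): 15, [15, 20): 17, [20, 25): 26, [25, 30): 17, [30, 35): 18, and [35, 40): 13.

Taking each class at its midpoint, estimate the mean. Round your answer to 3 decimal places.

Midpoints: 7.5, 12.5, 17.5, 22.5, 27.5, 32.5, 37.5
Σfm = 12×7.5 + 15×12.5 + 17×17.5 + 26×22.5 + 17×27.5 + 18×32.5 + 13×37.5 = 2700
n = Σf = 118
Mean = 2700 / 118 = 22.8814

22.881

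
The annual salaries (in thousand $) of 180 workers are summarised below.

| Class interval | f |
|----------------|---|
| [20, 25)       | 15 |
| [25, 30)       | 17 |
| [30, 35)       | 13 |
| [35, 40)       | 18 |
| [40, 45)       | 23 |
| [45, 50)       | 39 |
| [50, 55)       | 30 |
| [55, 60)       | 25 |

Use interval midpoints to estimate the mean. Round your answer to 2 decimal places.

Midpoints: 22.5, 27.5, 32.5, 37.5, 42.5, 47.5, 52.5, 57.5
Σfm = 15×22.5 + 17×27.5 + 13×32.5 + 18×37.5 + 23×42.5 + 39×47.5 + 30×52.5 + 25×57.5 = 7745
n = Σf = 180
Mean = 7745 / 180 = 43.0278

43.03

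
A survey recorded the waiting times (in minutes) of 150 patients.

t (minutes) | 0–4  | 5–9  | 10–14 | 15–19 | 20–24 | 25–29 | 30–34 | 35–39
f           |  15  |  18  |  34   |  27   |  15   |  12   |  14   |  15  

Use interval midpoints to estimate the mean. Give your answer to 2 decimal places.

Midpoints: 2, 7, 12, 17, 22, 27, 32, 37
Σfm = 15×2 + 18×7 + 34×12 + 27×17 + 15×22 + 12×27 + 14×32 + 15×37 = 2680
n = Σf = 150
Mean = 2680 / 150 = 17.8667

17.87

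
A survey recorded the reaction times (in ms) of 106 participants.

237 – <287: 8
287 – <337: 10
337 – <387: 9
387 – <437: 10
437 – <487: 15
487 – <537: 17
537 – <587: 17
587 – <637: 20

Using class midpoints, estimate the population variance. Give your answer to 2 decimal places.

12378.29

Midpoints: 262, 312, 362, 412, 462, 512, 562, 612
n = 106, Σfm = 50022, mean = 471.9057
Σfm² = 24917764
Σf(m − x̄)² = Σfm² − (Σfm)²/n = 24917764 − 50022²/106 = 1312099.0566
Population variance = 1312099.0566 / 106 = 12378.2930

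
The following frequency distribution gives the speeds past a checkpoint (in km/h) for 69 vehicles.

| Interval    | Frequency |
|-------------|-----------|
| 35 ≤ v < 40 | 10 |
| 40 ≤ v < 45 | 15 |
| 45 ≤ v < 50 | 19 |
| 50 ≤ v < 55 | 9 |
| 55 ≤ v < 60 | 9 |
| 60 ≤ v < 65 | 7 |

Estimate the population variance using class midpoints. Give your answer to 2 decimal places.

58.17

Midpoints: 37.5, 42.5, 47.5, 52.5, 57.5, 62.5
n = 69, Σfm = 3342.5, mean = 48.4420
Σfm² = 165931.25
Σf(m − x̄)² = Σfm² − (Σfm)²/n = 165931.25 − 3342.5²/69 = 4013.7681
Population variance = 4013.7681 / 69 = 58.1706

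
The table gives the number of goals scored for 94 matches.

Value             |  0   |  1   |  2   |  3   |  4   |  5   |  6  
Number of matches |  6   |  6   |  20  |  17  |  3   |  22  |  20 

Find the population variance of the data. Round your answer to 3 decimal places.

Values: 0, 1, 2, 3, 4, 5, 6
n = 94, Σfx = 339, mean = 3.6064
Σfx² = 1557
Σf(x − x̄)² = Σfx² − (Σfx)²/n = 1557 − 339²/94 = 334.4362
Population variance = 334.4362 / 94 = 3.5578

3.558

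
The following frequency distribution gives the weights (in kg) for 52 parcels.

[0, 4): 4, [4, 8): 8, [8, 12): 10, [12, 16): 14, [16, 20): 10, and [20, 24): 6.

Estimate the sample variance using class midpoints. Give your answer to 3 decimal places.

Midpoints: 2, 6, 10, 14, 18, 22
n = 52, Σfm = 664, mean = 12.7692
Σfm² = 10192
Σf(m − x̄)² = Σfm² − (Σfm)²/n = 10192 − 664²/52 = 1713.2308
Sample variance = 1713.2308 / 51 = 33.5928

33.593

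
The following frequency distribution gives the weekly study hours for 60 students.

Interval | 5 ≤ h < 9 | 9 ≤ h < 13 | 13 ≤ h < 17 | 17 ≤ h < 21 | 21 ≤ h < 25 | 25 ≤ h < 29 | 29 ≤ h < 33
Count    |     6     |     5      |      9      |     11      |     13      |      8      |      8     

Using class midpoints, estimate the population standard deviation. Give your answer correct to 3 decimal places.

Midpoints: 7, 11, 15, 19, 23, 27, 31
n = 60, Σfm = 1204, mean = 20.0667
Σfm² = 27292
Σf(m − x̄)² = Σfm² − (Σfm)²/n = 27292 − 1204²/60 = 3131.7333
Population variance = 3131.7333 / 60 = 52.1956
Standard deviation = √52.1956 = 7.2246

7.225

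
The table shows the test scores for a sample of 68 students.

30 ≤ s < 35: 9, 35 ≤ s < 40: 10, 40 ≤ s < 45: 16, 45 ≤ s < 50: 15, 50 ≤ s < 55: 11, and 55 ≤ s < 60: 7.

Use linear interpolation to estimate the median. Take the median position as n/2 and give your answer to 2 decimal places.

Cumulative frequencies: 9, 19, 35, 50, 61, 68
n = 68; position = n/2 = 34.
This falls in the class 40 ≤ s < 45: L = 40, F = 19, f = 16, h = 5.
Median ≈ 40 + ((34 − 19) / 16) × 5 = 44.6875

44.69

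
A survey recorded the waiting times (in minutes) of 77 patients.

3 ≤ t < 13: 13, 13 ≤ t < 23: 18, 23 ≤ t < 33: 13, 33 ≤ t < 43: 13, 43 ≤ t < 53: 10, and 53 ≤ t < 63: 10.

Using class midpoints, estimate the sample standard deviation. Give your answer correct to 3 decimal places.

16.556

Midpoints: 8, 18, 28, 38, 48, 58
n = 77, Σfm = 2346, mean = 30.4675
Σfm² = 92308
Σf(m − x̄)² = Σfm² − (Σfm)²/n = 92308 − 2346²/77 = 20831.1688
Sample variance = 20831.1688 / 76 = 274.0943
Standard deviation = √274.0943 = 16.5558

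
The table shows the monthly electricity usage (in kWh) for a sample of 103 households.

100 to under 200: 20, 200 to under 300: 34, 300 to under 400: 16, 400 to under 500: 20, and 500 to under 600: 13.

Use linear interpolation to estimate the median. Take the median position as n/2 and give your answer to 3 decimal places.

Cumulative frequencies: 20, 54, 70, 90, 103
n = 103; position = n/2 = 51.5.
This falls in the class 200 to under 300: L = 200, F = 20, f = 34, h = 100.
Median ≈ 200 + ((51.5 − 20) / 34) × 100 = 292.6471

292.647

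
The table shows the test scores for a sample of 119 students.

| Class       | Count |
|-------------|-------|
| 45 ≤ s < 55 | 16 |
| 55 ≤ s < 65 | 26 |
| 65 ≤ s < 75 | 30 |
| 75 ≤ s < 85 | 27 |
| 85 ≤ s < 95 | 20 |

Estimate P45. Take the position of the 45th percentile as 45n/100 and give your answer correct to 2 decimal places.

Cumulative frequencies: 16, 42, 72, 99, 119
n = 119; position = 45n/100 = 53.55.
This falls in the class 65 ≤ s < 75: L = 65, F = 42, f = 30, h = 10.
45th percentile ≈ 65 + ((53.55 − 42) / 30) × 10 = 68.8500

68.85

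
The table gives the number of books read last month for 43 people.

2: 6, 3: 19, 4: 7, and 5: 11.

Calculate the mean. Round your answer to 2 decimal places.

Values: 2, 3, 4, 5
Σfx = 6×2 + 19×3 + 7×4 + 11×5 = 152
n = Σf = 43
Mean = 152 / 43 = 3.5349

3.53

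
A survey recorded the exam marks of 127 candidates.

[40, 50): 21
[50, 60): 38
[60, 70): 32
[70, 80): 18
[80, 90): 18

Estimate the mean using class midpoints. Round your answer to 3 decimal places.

62.953

Midpoints: 45, 55, 65, 75, 85
Σfm = 21×45 + 38×55 + 32×65 + 18×75 + 18×85 = 7995
n = Σf = 127
Mean = 7995 / 127 = 62.9528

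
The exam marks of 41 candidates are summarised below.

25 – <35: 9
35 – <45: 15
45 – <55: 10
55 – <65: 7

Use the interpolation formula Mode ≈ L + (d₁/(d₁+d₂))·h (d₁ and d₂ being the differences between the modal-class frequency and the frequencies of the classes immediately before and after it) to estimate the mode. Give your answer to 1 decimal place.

40.5

Modal class: 35 – <45 (highest frequency 15).
d₁ = 15 − 9 = 6, d₂ = 15 − 10 = 5
Mode ≈ 35 + (6/(6+5)) × 10 = 35 + 5.4545 = 40.4545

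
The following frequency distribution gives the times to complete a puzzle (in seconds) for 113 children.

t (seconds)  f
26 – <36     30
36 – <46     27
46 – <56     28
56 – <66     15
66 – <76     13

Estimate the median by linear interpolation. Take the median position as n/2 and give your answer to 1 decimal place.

45.8

Cumulative frequencies: 30, 57, 85, 100, 113
n = 113; position = n/2 = 56.5.
This falls in the class 36 – <46: L = 36, F = 30, f = 27, h = 10.
Median ≈ 36 + ((56.5 − 30) / 27) × 10 = 45.8148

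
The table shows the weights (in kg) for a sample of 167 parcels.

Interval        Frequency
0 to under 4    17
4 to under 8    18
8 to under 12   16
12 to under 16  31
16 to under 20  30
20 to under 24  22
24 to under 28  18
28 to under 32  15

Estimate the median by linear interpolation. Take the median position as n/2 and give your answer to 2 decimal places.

16.20

Cumulative frequencies: 17, 35, 51, 82, 112, 134, 152, 167
n = 167; position = n/2 = 83.5.
This falls in the class 16 to under 20: L = 16, F = 82, f = 30, h = 4.
Median ≈ 16 + ((83.5 − 82) / 30) × 4 = 16.2000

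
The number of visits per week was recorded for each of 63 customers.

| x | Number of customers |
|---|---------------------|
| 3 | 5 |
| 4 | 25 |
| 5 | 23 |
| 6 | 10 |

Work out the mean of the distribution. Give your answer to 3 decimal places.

Values: 3, 4, 5, 6
Σfx = 5×3 + 25×4 + 23×5 + 10×6 = 290
n = Σf = 63
Mean = 290 / 63 = 4.6032

4.603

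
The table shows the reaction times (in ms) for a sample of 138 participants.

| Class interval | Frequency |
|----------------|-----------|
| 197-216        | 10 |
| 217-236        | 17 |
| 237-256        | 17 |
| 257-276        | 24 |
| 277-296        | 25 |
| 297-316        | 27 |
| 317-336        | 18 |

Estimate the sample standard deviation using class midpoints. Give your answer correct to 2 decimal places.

36.26

Midpoints: 206.5, 226.5, 246.5, 266.5, 286.5, 306.5, 326.5
n = 138, Σfm = 37817, mean = 274.0362
Σfm² = 10543390.5
Σf(m − x̄)² = Σfm² − (Σfm)²/n = 10543390.5 − 37817²/138 = 180162.3188
Sample variance = 180162.3188 / 137 = 1315.0534
Standard deviation = √1315.0534 = 36.2637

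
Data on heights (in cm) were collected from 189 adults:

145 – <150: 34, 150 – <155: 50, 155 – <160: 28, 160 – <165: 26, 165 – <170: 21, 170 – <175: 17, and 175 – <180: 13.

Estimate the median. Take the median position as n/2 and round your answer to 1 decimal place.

Cumulative frequencies: 34, 84, 112, 138, 159, 176, 189
n = 189; position = n/2 = 94.5.
This falls in the class 155 – <160: L = 155, F = 84, f = 28, h = 5.
Median ≈ 155 + ((94.5 − 84) / 28) × 5 = 156.8750

156.9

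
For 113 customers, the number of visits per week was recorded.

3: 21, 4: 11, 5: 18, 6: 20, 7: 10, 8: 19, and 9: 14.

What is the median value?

6

Cumulative frequencies: 21, 32, 50, 70, 80, 99, 113
n = 113, so the median is the value in position (n+1)/2 = 57.
Position 57 falls at value 6.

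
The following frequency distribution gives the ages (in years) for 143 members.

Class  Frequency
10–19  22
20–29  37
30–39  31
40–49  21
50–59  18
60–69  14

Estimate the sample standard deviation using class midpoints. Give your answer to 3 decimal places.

15.513

Midpoints: 14.5, 24.5, 34.5, 44.5, 54.5, 64.5
n = 143, Σfm = 5113.5, mean = 35.7587
Σfm² = 217025.75
Σf(m − x̄)² = Σfm² − (Σfm)²/n = 217025.75 − 5113.5²/143 = 34173.4266
Sample variance = 34173.4266 / 142 = 240.6579
Standard deviation = √240.6579 = 15.5132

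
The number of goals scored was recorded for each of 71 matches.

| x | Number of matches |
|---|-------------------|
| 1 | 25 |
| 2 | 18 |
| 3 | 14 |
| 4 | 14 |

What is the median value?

Cumulative frequencies: 25, 43, 57, 71
n = 71, so the median is the value in position (n+1)/2 = 36.
Position 36 falls at value 2.

2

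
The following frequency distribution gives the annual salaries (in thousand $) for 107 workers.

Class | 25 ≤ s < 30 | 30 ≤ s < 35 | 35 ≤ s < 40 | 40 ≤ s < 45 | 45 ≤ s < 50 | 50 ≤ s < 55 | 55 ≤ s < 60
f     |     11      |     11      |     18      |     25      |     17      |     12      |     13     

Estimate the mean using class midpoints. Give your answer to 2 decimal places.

Midpoints: 27.5, 32.5, 37.5, 42.5, 47.5, 52.5, 57.5
Σfm = 11×27.5 + 11×32.5 + 18×37.5 + 25×42.5 + 17×47.5 + 12×52.5 + 13×57.5 = 4582.5
n = Σf = 107
Mean = 4582.5 / 107 = 42.8271

42.83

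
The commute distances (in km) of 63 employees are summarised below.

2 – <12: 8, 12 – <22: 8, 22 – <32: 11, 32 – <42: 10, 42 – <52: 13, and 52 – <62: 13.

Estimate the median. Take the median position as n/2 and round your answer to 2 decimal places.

36.50

Cumulative frequencies: 8, 16, 27, 37, 50, 63
n = 63; position = n/2 = 31.5.
This falls in the class 32 – <42: L = 32, F = 27, f = 10, h = 10.
Median ≈ 32 + ((31.5 − 27) / 10) × 10 = 36.5000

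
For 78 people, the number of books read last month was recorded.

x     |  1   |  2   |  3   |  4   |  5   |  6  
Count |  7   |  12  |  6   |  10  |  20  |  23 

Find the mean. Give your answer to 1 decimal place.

Values: 1, 2, 3, 4, 5, 6
Σfx = 7×1 + 12×2 + 6×3 + 10×4 + 20×5 + 23×6 = 327
n = Σf = 78
Mean = 327 / 78 = 4.1923

4.2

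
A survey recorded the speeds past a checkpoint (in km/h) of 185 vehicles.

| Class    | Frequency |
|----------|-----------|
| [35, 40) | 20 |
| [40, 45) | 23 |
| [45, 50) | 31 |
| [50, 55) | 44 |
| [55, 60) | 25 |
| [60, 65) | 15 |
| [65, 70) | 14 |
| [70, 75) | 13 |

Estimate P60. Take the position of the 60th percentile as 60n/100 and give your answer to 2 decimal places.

Cumulative frequencies: 20, 43, 74, 118, 143, 158, 172, 185
n = 185; position = 60n/100 = 111.
This falls in the class [50, 55): L = 50, F = 74, f = 44, h = 5.
60th percentile ≈ 50 + ((111 − 74) / 44) × 5 = 54.2045

54.20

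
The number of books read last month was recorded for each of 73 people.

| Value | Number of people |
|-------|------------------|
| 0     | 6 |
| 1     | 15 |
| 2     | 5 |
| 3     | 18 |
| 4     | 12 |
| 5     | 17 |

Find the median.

Cumulative frequencies: 6, 21, 26, 44, 56, 73
n = 73, so the median is the value in position (n+1)/2 = 37.
Position 37 falls at value 3.

3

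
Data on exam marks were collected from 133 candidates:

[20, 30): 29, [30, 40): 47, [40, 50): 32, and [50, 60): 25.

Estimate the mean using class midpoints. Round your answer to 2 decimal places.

38.98

Midpoints: 25, 35, 45, 55
Σfm = 29×25 + 47×35 + 32×45 + 25×55 = 5185
n = Σf = 133
Mean = 5185 / 133 = 38.9850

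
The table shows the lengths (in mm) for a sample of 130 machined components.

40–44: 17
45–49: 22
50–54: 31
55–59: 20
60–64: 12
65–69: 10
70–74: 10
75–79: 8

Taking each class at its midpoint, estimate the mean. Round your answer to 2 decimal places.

Midpoints: 42, 47, 52, 57, 62, 67, 72, 77
Σfm = 17×42 + 22×47 + 31×52 + 20×57 + 12×62 + 10×67 + 10×72 + 8×77 = 7250
n = Σf = 130
Mean = 7250 / 130 = 55.7692

55.77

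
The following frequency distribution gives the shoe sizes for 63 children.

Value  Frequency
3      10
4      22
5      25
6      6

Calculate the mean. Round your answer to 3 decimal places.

Values: 3, 4, 5, 6
Σfx = 10×3 + 22×4 + 25×5 + 6×6 = 279
n = Σf = 63
Mean = 279 / 63 = 4.4286

4.429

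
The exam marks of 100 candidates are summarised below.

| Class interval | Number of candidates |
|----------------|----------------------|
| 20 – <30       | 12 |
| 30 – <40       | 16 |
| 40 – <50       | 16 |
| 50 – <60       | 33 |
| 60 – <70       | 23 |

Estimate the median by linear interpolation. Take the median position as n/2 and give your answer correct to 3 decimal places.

Cumulative frequencies: 12, 28, 44, 77, 100
n = 100; position = n/2 = 50.
This falls in the class 50 – <60: L = 50, F = 44, f = 33, h = 10.
Median ≈ 50 + ((50 − 44) / 33) × 10 = 51.8182

51.818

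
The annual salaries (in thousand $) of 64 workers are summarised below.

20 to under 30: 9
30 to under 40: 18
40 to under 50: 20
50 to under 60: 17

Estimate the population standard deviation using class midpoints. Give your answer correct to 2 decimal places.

Midpoints: 25, 35, 45, 55
n = 64, Σfm = 2690, mean = 42.0312
Σfm² = 119600
Σf(m − x̄)² = Σfm² − (Σfm)²/n = 119600 − 2690²/64 = 6535.9375
Population variance = 6535.9375 / 64 = 102.1240
Standard deviation = √102.1240 = 10.1056

10.11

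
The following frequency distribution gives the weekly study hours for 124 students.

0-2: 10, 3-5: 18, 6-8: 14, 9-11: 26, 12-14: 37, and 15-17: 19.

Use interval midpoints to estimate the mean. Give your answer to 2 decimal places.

9.88

Midpoints: 1, 4, 7, 10, 13, 16
Σfm = 10×1 + 18×4 + 14×7 + 26×10 + 37×13 + 19×16 = 1225
n = Σf = 124
Mean = 1225 / 124 = 9.8790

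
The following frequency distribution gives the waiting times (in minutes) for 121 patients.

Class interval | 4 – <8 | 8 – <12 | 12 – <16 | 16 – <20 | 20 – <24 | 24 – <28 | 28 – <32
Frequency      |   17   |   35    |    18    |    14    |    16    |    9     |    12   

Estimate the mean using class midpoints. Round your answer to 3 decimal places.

15.719

Midpoints: 6, 10, 14, 18, 22, 26, 30
Σfm = 17×6 + 35×10 + 18×14 + 14×18 + 16×22 + 9×26 + 12×30 = 1902
n = Σf = 121
Mean = 1902 / 121 = 15.7190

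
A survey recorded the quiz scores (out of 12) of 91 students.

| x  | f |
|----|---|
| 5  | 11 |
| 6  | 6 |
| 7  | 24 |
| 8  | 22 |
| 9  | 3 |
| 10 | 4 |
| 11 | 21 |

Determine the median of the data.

8

Cumulative frequencies: 11, 17, 41, 63, 66, 70, 91
n = 91, so the median is the value in position (n+1)/2 = 46.
Position 46 falls at value 8.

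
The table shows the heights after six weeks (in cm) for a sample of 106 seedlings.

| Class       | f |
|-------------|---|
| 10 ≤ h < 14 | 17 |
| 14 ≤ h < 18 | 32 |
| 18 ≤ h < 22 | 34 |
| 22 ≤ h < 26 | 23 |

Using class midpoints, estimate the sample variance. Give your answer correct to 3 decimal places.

16.085

Midpoints: 12, 16, 20, 24
n = 106, Σfm = 1948, mean = 18.3774
Σfm² = 37488
Σf(m − x̄)² = Σfm² − (Σfm)²/n = 37488 − 1948²/106 = 1688.9057
Sample variance = 1688.9057 / 105 = 16.0848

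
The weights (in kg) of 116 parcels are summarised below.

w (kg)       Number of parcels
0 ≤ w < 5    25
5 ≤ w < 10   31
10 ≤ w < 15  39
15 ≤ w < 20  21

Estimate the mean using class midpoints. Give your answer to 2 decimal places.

Midpoints: 2.5, 7.5, 12.5, 17.5
Σfm = 25×2.5 + 31×7.5 + 39×12.5 + 21×17.5 = 1150
n = Σf = 116
Mean = 1150 / 116 = 9.9138

9.91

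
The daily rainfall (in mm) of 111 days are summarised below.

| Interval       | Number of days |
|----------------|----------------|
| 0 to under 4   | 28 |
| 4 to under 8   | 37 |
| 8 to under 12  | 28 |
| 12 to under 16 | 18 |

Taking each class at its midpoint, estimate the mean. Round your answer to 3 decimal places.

7.297

Midpoints: 2, 6, 10, 14
Σfm = 28×2 + 37×6 + 28×10 + 18×14 = 810
n = Σf = 111
Mean = 810 / 111 = 7.2973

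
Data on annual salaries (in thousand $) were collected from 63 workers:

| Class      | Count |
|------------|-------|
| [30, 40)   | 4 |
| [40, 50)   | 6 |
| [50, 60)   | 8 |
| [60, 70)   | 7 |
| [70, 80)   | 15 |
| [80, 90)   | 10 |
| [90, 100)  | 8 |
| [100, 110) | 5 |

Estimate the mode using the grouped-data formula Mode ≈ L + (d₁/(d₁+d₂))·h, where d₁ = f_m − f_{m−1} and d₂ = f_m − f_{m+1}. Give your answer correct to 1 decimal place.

76.2

Modal class: [70, 80) (highest frequency 15).
d₁ = 15 − 7 = 8, d₂ = 15 − 10 = 5
Mode ≈ 70 + (8/(8+5)) × 10 = 70 + 6.1538 = 76.1538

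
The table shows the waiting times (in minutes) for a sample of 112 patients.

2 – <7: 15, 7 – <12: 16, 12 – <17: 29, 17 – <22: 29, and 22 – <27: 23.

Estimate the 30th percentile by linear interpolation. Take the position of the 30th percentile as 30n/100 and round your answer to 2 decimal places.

12.45

Cumulative frequencies: 15, 31, 60, 89, 112
n = 112; position = 30n/100 = 33.6.
This falls in the class 12 – <17: L = 12, F = 31, f = 29, h = 5.
30th percentile ≈ 12 + ((33.6 − 31) / 29) × 5 = 12.4483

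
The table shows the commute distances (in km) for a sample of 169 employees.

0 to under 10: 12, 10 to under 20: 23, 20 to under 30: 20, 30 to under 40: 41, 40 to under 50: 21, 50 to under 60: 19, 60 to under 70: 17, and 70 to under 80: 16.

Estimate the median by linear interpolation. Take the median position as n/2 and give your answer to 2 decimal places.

Cumulative frequencies: 12, 35, 55, 96, 117, 136, 153, 169
n = 169; position = n/2 = 84.5.
This falls in the class 30 to under 40: L = 30, F = 55, f = 41, h = 10.
Median ≈ 30 + ((84.5 − 55) / 41) × 10 = 37.1951

37.20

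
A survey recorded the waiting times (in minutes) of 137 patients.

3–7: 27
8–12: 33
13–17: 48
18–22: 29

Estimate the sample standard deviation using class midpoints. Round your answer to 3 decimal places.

Midpoints: 5, 10, 15, 20
n = 137, Σfm = 1765, mean = 12.8832
Σfm² = 26375
Σf(m − x̄)² = Σfm² − (Σfm)²/n = 26375 − 1765²/137 = 3636.1314
Sample variance = 3636.1314 / 136 = 26.7363
Standard deviation = √26.7363 = 5.1707

5.171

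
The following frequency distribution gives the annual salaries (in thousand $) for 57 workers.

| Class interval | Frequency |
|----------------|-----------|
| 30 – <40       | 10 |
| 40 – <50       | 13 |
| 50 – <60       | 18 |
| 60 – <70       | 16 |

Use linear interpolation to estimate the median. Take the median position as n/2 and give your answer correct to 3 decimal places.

53.056

Cumulative frequencies: 10, 23, 41, 57
n = 57; position = n/2 = 28.5.
This falls in the class 50 – <60: L = 50, F = 23, f = 18, h = 10.
Median ≈ 50 + ((28.5 − 23) / 18) × 10 = 53.0556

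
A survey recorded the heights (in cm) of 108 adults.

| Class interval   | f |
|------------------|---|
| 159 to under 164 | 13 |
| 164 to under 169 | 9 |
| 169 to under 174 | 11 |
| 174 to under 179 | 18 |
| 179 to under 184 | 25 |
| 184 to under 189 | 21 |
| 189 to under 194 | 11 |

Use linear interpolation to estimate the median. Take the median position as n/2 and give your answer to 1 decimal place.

Cumulative frequencies: 13, 22, 33, 51, 76, 97, 108
n = 108; position = n/2 = 54.
This falls in the class 179 to under 184: L = 179, F = 51, f = 25, h = 5.
Median ≈ 179 + ((54 − 51) / 25) × 5 = 179.6000

179.6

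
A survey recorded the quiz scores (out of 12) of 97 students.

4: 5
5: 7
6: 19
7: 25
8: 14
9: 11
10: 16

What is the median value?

Cumulative frequencies: 5, 12, 31, 56, 70, 81, 97
n = 97, so the median is the value in position (n+1)/2 = 49.
Position 49 falls at value 7.

7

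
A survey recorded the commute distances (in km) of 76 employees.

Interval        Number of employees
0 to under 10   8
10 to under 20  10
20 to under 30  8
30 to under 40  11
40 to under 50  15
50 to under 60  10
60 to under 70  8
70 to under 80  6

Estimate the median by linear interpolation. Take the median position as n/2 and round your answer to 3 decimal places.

40.667

Cumulative frequencies: 8, 18, 26, 37, 52, 62, 70, 76
n = 76; position = n/2 = 38.
This falls in the class 40 to under 50: L = 40, F = 37, f = 15, h = 10.
Median ≈ 40 + ((38 − 37) / 15) × 10 = 40.6667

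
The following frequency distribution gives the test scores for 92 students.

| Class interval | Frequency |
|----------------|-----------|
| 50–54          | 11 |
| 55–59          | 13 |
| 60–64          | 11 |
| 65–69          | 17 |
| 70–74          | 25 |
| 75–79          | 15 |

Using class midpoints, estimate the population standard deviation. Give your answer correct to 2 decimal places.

Midpoints: 52, 57, 62, 67, 72, 77
n = 92, Σfm = 6089, mean = 66.1848
Σfm² = 409113
Σf(m − x̄)² = Σfm² − (Σfm)²/n = 409113 − 6089²/92 = 6113.8587
Population variance = 6113.8587 / 92 = 66.4550
Standard deviation = √66.4550 = 8.1520

8.15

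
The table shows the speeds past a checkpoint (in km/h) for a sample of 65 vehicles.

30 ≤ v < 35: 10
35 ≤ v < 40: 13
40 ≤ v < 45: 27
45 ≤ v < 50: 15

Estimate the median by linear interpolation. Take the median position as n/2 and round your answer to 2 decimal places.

Cumulative frequencies: 10, 23, 50, 65
n = 65; position = n/2 = 32.5.
This falls in the class 40 ≤ v < 45: L = 40, F = 23, f = 27, h = 5.
Median ≈ 40 + ((32.5 − 23) / 27) × 5 = 41.7593

41.76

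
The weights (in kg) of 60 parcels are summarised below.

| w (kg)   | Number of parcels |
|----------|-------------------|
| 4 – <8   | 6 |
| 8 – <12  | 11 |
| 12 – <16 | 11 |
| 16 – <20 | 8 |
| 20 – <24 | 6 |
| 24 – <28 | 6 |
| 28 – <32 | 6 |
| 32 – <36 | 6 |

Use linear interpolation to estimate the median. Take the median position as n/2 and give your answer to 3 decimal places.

Cumulative frequencies: 6, 17, 28, 36, 42, 48, 54, 60
n = 60; position = n/2 = 30.
This falls in the class 16 – <20: L = 16, F = 28, f = 8, h = 4.
Median ≈ 16 + ((30 − 28) / 8) × 4 = 17.0000

17.000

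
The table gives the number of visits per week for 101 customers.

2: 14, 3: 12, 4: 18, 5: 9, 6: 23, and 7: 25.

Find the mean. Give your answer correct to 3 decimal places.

4.891

Values: 2, 3, 4, 5, 6, 7
Σfx = 14×2 + 12×3 + 18×4 + 9×5 + 23×6 + 25×7 = 494
n = Σf = 101
Mean = 494 / 101 = 4.8911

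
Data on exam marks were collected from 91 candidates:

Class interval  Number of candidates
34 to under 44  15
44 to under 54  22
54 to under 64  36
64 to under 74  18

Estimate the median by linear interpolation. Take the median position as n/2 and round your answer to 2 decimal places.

Cumulative frequencies: 15, 37, 73, 91
n = 91; position = n/2 = 45.5.
This falls in the class 54 to under 64: L = 54, F = 37, f = 36, h = 10.
Median ≈ 54 + ((45.5 − 37) / 36) × 10 = 56.3611

56.36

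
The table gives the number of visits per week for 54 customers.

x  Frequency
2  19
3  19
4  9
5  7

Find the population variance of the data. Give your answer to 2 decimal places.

1.03

Values: 2, 3, 4, 5
n = 54, Σfx = 166, mean = 3.0741
Σfx² = 566
Σf(x − x̄)² = Σfx² − (Σfx)²/n = 566 − 166²/54 = 55.7037
Population variance = 55.7037 / 54 = 1.0316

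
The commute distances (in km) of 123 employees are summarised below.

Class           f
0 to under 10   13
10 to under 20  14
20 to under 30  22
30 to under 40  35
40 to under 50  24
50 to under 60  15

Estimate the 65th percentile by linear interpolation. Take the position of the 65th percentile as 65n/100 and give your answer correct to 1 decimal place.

Cumulative frequencies: 13, 27, 49, 84, 108, 123
n = 123; position = 65n/100 = 79.95.
This falls in the class 30 to under 40: L = 30, F = 49, f = 35, h = 10.
65th percentile ≈ 30 + ((79.95 − 49) / 35) × 10 = 38.8429

38.8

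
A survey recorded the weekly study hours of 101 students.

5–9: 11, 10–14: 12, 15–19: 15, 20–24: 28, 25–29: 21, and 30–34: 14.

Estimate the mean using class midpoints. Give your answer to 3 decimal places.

20.861

Midpoints: 7, 12, 17, 22, 27, 32
Σfm = 11×7 + 12×12 + 15×17 + 28×22 + 21×27 + 14×32 = 2107
n = Σf = 101
Mean = 2107 / 101 = 20.8614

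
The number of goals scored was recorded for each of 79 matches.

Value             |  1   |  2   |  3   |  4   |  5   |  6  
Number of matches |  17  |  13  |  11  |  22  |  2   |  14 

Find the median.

3

Cumulative frequencies: 17, 30, 41, 63, 65, 79
n = 79, so the median is the value in position (n+1)/2 = 40.
Position 40 falls at value 3.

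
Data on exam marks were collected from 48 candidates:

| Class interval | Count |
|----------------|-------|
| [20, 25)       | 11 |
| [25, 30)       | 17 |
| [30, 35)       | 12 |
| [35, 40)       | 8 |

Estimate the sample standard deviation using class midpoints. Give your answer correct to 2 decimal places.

5.10

Midpoints: 22.5, 27.5, 32.5, 37.5
n = 48, Σfm = 1405, mean = 29.2708
Σfm² = 42350
Σf(m − x̄)² = Σfm² − (Σfm)²/n = 42350 − 1405²/48 = 1224.4792
Sample variance = 1224.4792 / 47 = 26.0527
Standard deviation = √26.0527 = 5.1042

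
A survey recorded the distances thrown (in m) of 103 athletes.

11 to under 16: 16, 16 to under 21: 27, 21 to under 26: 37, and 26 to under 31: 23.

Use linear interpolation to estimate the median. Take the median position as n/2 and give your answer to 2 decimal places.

Cumulative frequencies: 16, 43, 80, 103
n = 103; position = n/2 = 51.5.
This falls in the class 21 to under 26: L = 21, F = 43, f = 37, h = 5.
Median ≈ 21 + ((51.5 − 43) / 37) × 5 = 22.1486

22.15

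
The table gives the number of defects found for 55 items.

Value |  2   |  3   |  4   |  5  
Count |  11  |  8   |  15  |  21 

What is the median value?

4

Cumulative frequencies: 11, 19, 34, 55
n = 55, so the median is the value in position (n+1)/2 = 28.
Position 28 falls at value 4.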